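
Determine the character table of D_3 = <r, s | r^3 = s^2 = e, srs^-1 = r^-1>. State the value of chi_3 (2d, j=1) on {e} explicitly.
Conjugacy classes: {e} of size 1, {r^1, r^2} of size 2, {s, sr, ..., sr^2} of size 3.
Character table:
  irrep \ class              {e} (size 1)  {r^1, r^2} (size 2)  {s, sr, ..., sr^2} (size 3)
  chi_1 (triv)               1             1                    1                          
  chi_2 (sign: r->1, s->-1)  1             1                    -1                         
  chi_3 (2d, j=1)            2             -1                   0                          

Spot check: chi_3 (2d, j=1) on {e} = 2.

Details: D_3 has order 2*3 = 6 with 3 conjugacy classes, hence 3 irreducibles. Sum of squared dims 1 + 1 + 4 = 6 = |G|. Linear characters come from the abelianisation; the 2-dimensional irreps have character r^k -> 2*cos(2*pi*j*k/3), reflections -> 0.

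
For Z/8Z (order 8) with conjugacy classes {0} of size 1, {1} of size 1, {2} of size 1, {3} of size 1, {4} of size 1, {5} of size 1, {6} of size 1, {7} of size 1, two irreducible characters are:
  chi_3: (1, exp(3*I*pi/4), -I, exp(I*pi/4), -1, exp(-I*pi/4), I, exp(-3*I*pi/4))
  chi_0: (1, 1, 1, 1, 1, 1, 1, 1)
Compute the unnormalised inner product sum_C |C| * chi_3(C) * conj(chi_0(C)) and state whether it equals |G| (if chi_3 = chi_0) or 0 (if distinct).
Sum = 0; so <chi_3, chi_0> = 0 (distinct irreducibles are orthogonal).

Justification: Compute term by term over conjugacy classes (|C| * chi_3(C) * conj(chi_0(C))):
  1*(1)*conj(1) + 1*(exp(3*I*pi/4))*conj(1) + 1*(-I)*conj(1) + 1*(exp(I*pi/4))*conj(1) + 1*(-1)*conj(1) + 1*(exp(-I*pi/4))*conj(1) + 1*(I)*conj(1) + 1*(exp(-3*I*pi/4))*conj(1)
  = (1) + (exp(3*I*pi/4)) + (-I) + (exp(I*pi/4)) + (-1) + (exp(-I*pi/4)) + (I) + (exp(-3*I*pi/4))
  = 0.
(Exp terms are combined using exp(i*s)*conj(exp(i*t)) = exp(i*(s-t)), and sums of them are collapsed using the identity that for every m > 1 the m distinct m-th roots of unity sum to 0, e.g. 1 + exp(2*I*pi/3) + exp(-2*I*pi/3) = 0.)
Dividing by |G| = 8 gives 0/8 = 0, matching the row-orthogonality relation <chi_3, chi_0> = [chi_3 = chi_0].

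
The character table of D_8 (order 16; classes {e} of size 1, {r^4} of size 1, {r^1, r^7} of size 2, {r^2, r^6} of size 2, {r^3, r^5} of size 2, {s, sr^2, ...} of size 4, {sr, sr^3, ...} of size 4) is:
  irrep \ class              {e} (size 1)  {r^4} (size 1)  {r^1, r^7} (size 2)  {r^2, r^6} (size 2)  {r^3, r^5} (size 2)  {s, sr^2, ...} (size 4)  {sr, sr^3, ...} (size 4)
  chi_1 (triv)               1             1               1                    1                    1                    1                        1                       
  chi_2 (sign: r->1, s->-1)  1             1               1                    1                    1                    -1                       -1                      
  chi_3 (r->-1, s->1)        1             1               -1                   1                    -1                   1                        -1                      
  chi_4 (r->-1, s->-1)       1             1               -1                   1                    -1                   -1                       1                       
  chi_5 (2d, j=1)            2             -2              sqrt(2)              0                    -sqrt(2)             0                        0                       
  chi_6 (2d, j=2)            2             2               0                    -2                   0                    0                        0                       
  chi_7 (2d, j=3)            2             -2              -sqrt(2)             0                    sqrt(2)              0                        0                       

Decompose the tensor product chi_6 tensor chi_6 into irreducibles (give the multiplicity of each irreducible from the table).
chi_6 tensor chi_6 = chi_1 + chi_2 + chi_3 + chi_4 (all other irreducibles have multiplicity 0).

Explanation: The character of a tensor product is the pointwise product (chi_6 * chi_6)(C) = chi_6(C) * chi_6(C):
  {e}: (2)*(2), {r^4}: (2)*(2), {r^1, r^7}: (0)*(0), {r^2, r^6}: (-2)*(-2), {r^3, r^5}: (0)*(0), {s, sr^2, ...}: (0)*(0), {sr, sr^3, ...}: (0)*(0)
so (chi_6 * chi_6) takes values
  {e} -> 4, {r^4} -> 4, {r^1, r^7} -> 0, {r^2, r^6} -> 4, {r^3, r^5} -> 0, {s, sr^2, ...} -> 0, {sr, sr^3, ...} -> 0.
Now take the inner product of this character with each irreducible chi from the table, <chi_6*chi_6, chi> = (1/16) sum_C |C| (chi_6*chi_6)(C) conj(chi(C)):
  <chi_6*chi_6, chi_1> = (1/16)[1*(4)*conj(1) + 1*(4)*conj(1) + 2*(0)*conj(1) + 2*(4)*conj(1) + 2*(0)*conj(1) + 4*(0)*conj(1) + 4*(0)*conj(1)]
      = (1/16)[(4) + (4) + (0) + (8) + (0) + (0) + (0)] = 16/16 = 1
  <chi_6*chi_6, chi_2> = (1/16)[1*(4)*conj(1) + 1*(4)*conj(1) + 2*(0)*conj(1) + 2*(4)*conj(1) + 2*(0)*conj(1) + 4*(0)*conj(-1) + 4*(0)*conj(-1)]
      = (1/16)[(4) + (4) + (0) + (8) + (0) + (0) + (0)] = 16/16 = 1
  <chi_6*chi_6, chi_3> = (1/16)[1*(4)*conj(1) + 1*(4)*conj(1) + 2*(0)*conj(-1) + 2*(4)*conj(1) + 2*(0)*conj(-1) + 4*(0)*conj(1) + 4*(0)*conj(-1)]
      = (1/16)[(4) + (4) + (0) + (8) + (0) + (0) + (0)] = 16/16 = 1
  <chi_6*chi_6, chi_4> = (1/16)[1*(4)*conj(1) + 1*(4)*conj(1) + 2*(0)*conj(-1) + 2*(4)*conj(1) + 2*(0)*conj(-1) + 4*(0)*conj(-1) + 4*(0)*conj(1)]
      = (1/16)[(4) + (4) + (0) + (8) + (0) + (0) + (0)] = 16/16 = 1
  <chi_6*chi_6, chi_5> = (1/16)[1*(4)*conj(2) + 1*(4)*conj(-2) + 2*(0)*conj(sqrt(2)) + 2*(4)*conj(0) + 2*(0)*conj(-sqrt(2)) + 4*(0)*conj(0) + 4*(0)*conj(0)]
      = (1/16)[(8) + (-8) + (0) + (0) + (0) + (0) + (0)] = 0/16 = 0
  <chi_6*chi_6, chi_6> = (1/16)[1*(4)*conj(2) + 1*(4)*conj(2) + 2*(0)*conj(0) + 2*(4)*conj(-2) + 2*(0)*conj(0) + 4*(0)*conj(0) + 4*(0)*conj(0)]
      = (1/16)[(8) + (8) + (0) + (-16) + (0) + (0) + (0)] = 0/16 = 0
  <chi_6*chi_6, chi_7> = (1/16)[1*(4)*conj(2) + 1*(4)*conj(-2) + 2*(0)*conj(-sqrt(2)) + 2*(4)*conj(0) + 2*(0)*conj(sqrt(2)) + 4*(0)*conj(0) + 4*(0)*conj(0)]
      = (1/16)[(8) + (-8) + (0) + (0) + (0) + (0) + (0)] = 0/16 = 0
Hence the multiplicities are chi_1: 1, chi_2: 1, chi_3: 1, chi_4: 1. Dimension check: dim(chi_6)*dim(chi_6) = 2*2 = 4 and sum (mult * dim) = 1*1 + 1*1 + 1*1 + 1*1 = 4.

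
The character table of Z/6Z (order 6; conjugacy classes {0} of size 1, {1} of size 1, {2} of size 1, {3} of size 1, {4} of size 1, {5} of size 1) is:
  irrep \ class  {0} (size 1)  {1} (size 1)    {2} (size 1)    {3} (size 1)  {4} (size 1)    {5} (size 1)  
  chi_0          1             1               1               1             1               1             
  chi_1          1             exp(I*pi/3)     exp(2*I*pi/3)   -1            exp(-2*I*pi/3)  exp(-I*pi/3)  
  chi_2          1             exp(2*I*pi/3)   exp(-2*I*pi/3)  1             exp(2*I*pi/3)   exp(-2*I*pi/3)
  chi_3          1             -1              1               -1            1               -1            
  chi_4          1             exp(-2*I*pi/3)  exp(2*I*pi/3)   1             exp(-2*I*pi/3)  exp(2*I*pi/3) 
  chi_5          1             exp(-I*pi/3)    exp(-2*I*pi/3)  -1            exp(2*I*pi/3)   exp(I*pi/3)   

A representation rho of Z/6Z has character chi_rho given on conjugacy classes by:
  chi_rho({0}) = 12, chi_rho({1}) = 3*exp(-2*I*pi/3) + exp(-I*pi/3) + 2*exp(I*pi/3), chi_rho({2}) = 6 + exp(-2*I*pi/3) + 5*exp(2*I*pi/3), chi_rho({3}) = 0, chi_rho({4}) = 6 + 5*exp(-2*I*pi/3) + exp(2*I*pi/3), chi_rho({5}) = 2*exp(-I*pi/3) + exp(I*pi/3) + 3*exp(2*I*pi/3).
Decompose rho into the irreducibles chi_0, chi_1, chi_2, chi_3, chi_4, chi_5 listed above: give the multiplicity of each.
Multiplicities: chi_0: 3, chi_1: 2, chi_2: 0, chi_3: 3, chi_4: 3, chi_5: 1.

Explanation: Use <chi_rho, chi> = (1/|G|) sum_C |C| * chi_rho(C) * conj(chi(C)) with |G| = 6 for each irreducible chi in the table:
  <chi_rho, chi_0> = (1/6)[1*(12)*conj(1) + 1*(3*exp(-2*I*pi/3) + exp(-I*pi/3) + 2*exp(I*pi/3))*conj(1) + 1*(6 + exp(-2*I*pi/3) + 5*exp(2*I*pi/3))*conj(1) + 1*(0)*conj(1) + 1*(6 + 5*exp(-2*I*pi/3) + exp(2*I*pi/3))*conj(1) + 1*(2*exp(-I*pi/3) + exp(I*pi/3) + 3*exp(2*I*pi/3))*conj(1)]
      = (1/6)[(12) + (3*exp(-2*I*pi/3) + exp(-I*pi/3) + 2*exp(I*pi/3)) + (6 + exp(-2*I*pi/3) + 5*exp(2*I*pi/3)) + (0) + (6 + 5*exp(-2*I*pi/3) + exp(2*I*pi/3)) + (2*exp(-I*pi/3) + exp(I*pi/3) + 3*exp(2*I*pi/3))] = 18/6 = 3
  <chi_rho, chi_1> = (1/6)[1*(12)*conj(1) + 1*(3*exp(-2*I*pi/3) + exp(-I*pi/3) + 2*exp(I*pi/3))*conj(exp(I*pi/3)) + 1*(6 + exp(-2*I*pi/3) + 5*exp(2*I*pi/3))*conj(exp(2*I*pi/3)) + 1*(0)*conj(-1) + 1*(6 + 5*exp(-2*I*pi/3) + exp(2*I*pi/3))*conj(exp(-2*I*pi/3)) + 1*(2*exp(-I*pi/3) + exp(I*pi/3) + 3*exp(2*I*pi/3))*conj(exp(-I*pi/3))]
      = (1/6)[(12) + (-1 + exp(-2*I*pi/3)) + (5 + 6*exp(-2*I*pi/3) + exp(2*I*pi/3)) + (0) + (5 + exp(-2*I*pi/3) + 6*exp(2*I*pi/3)) + (-1 + exp(2*I*pi/3))] = 12/6 = 2
  <chi_rho, chi_2> = (1/6)[1*(12)*conj(1) + 1*(3*exp(-2*I*pi/3) + exp(-I*pi/3) + 2*exp(I*pi/3))*conj(exp(2*I*pi/3)) + 1*(6 + exp(-2*I*pi/3) + 5*exp(2*I*pi/3))*conj(exp(-2*I*pi/3)) + 1*(0)*conj(1) + 1*(6 + 5*exp(-2*I*pi/3) + exp(2*I*pi/3))*conj(exp(2*I*pi/3)) + 1*(2*exp(-I*pi/3) + exp(I*pi/3) + 3*exp(2*I*pi/3))*conj(exp(-2*I*pi/3))]
      = (1/6)[(12) + (-1 + 2*exp(-I*pi/3) + 3*exp(2*I*pi/3)) + (1 + 5*exp(-2*I*pi/3) + 6*exp(2*I*pi/3)) + (0) + (1 + 6*exp(-2*I*pi/3) + 5*exp(2*I*pi/3)) + (-1 + 3*exp(-2*I*pi/3) + 2*exp(I*pi/3))] = 0/6 = 0
  <chi_rho, chi_3> = (1/6)[1*(12)*conj(1) + 1*(3*exp(-2*I*pi/3) + exp(-I*pi/3) + 2*exp(I*pi/3))*conj(-1) + 1*(6 + exp(-2*I*pi/3) + 5*exp(2*I*pi/3))*conj(1) + 1*(0)*conj(-1) + 1*(6 + 5*exp(-2*I*pi/3) + exp(2*I*pi/3))*conj(1) + 1*(2*exp(-I*pi/3) + exp(I*pi/3) + 3*exp(2*I*pi/3))*conj(-1)]
      = (1/6)[(12) + (-2*exp(I*pi/3) - exp(-I*pi/3) - 3*exp(-2*I*pi/3)) + (6 + exp(-2*I*pi/3) + 5*exp(2*I*pi/3)) + (0) + (6 + 5*exp(-2*I*pi/3) + exp(2*I*pi/3)) + (-3*exp(2*I*pi/3) - exp(I*pi/3) - 2*exp(-I*pi/3))] = 18/6 = 3
  <chi_rho, chi_4> = (1/6)[1*(12)*conj(1) + 1*(3*exp(-2*I*pi/3) + exp(-I*pi/3) + 2*exp(I*pi/3))*conj(exp(-2*I*pi/3)) + 1*(6 + exp(-2*I*pi/3) + 5*exp(2*I*pi/3))*conj(exp(2*I*pi/3)) + 1*(0)*conj(1) + 1*(6 + 5*exp(-2*I*pi/3) + exp(2*I*pi/3))*conj(exp(-2*I*pi/3)) + 1*(2*exp(-I*pi/3) + exp(I*pi/3) + 3*exp(2*I*pi/3))*conj(exp(2*I*pi/3))]
      = (1/6)[(12) + (1 + exp(I*pi/3)) + (5 + 6*exp(-2*I*pi/3) + exp(2*I*pi/3)) + (0) + (5 + exp(-2*I*pi/3) + 6*exp(2*I*pi/3)) + (1 + exp(-I*pi/3))] = 18/6 = 3
  <chi_rho, chi_5> = (1/6)[1*(12)*conj(1) + 1*(3*exp(-2*I*pi/3) + exp(-I*pi/3) + 2*exp(I*pi/3))*conj(exp(-I*pi/3)) + 1*(6 + exp(-2*I*pi/3) + 5*exp(2*I*pi/3))*conj(exp(-2*I*pi/3)) + 1*(0)*conj(-1) + 1*(6 + 5*exp(-2*I*pi/3) + exp(2*I*pi/3))*conj(exp(2*I*pi/3)) + 1*(2*exp(-I*pi/3) + exp(I*pi/3) + 3*exp(2*I*pi/3))*conj(exp(I*pi/3))]
      = (1/6)[(12) + (1 + 3*exp(-I*pi/3) + 2*exp(2*I*pi/3)) + (1 + 5*exp(-2*I*pi/3) + 6*exp(2*I*pi/3)) + (0) + (1 + 6*exp(-2*I*pi/3) + 5*exp(2*I*pi/3)) + (1 + 2*exp(-2*I*pi/3) + 3*exp(I*pi/3))] = 6/6 = 1
(Exp terms are combined using exp(i*s)*conj(exp(i*t)) = exp(i*(s-t)), and sums of them are collapsed using the identity that for every m > 1 the m distinct m-th roots of unity sum to 0, e.g. 1 + exp(2*I*pi/3) + exp(-2*I*pi/3) = 0.)
Dimension check: dim(rho) = sum (mult * dim) = 3*1 + 2*1 + 0*1 + 3*1 + 3*1 + 1*1 = 12 = chi_rho(e) = 12.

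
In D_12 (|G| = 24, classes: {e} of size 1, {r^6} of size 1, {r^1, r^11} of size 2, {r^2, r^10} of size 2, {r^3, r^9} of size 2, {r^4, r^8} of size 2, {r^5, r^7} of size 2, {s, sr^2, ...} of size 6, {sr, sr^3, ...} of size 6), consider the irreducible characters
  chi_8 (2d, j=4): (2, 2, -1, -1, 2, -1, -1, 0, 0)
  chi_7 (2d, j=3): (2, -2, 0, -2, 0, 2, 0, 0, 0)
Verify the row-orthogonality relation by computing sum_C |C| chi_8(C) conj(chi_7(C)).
Sum = 0; so <chi_8, chi_7> = 0 (distinct irreducibles are orthogonal).

Argument: Compute term by term over conjugacy classes (|C| * chi_8(C) * conj(chi_7(C))):
  1*(2)*conj(2) + 1*(2)*conj(-2) + 2*(-1)*conj(0) + 2*(-1)*conj(-2) + 2*(2)*conj(0) + 2*(-1)*conj(2) + 2*(-1)*conj(0) + 6*(0)*conj(0) + 6*(0)*conj(0)
  = (4) + (-4) + (0) + (4) + (0) + (-4) + (0) + (0) + (0)
  = 0.
Dividing by |G| = 24 gives 0/24 = 0, matching the row-orthogonality relation <chi_8, chi_7> = [chi_8 = chi_7].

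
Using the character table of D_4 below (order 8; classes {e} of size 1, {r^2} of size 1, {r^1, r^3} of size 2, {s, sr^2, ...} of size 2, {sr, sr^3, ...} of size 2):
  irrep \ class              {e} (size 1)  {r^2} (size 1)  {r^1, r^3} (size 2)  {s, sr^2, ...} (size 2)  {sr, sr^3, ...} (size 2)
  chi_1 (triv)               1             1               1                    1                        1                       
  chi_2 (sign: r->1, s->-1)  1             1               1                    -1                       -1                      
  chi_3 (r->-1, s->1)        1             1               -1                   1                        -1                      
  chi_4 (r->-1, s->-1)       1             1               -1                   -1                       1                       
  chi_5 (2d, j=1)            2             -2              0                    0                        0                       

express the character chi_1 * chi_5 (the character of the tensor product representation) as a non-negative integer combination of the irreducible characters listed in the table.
chi_1 tensor chi_5 = chi_5 (all other irreducibles have multiplicity 0).

Proof sketch: The character of a tensor product is the pointwise product (chi_1 * chi_5)(C) = chi_1(C) * chi_5(C):
  {e}: (1)*(2), {r^2}: (1)*(-2), {r^1, r^3}: (1)*(0), {s, sr^2, ...}: (1)*(0), {sr, sr^3, ...}: (1)*(0)
so (chi_1 * chi_5) takes values
  {e} -> 2, {r^2} -> -2, {r^1, r^3} -> 0, {s, sr^2, ...} -> 0, {sr, sr^3, ...} -> 0.
Now take the inner product of this character with each irreducible chi from the table, <chi_1*chi_5, chi> = (1/8) sum_C |C| (chi_1*chi_5)(C) conj(chi(C)):
  <chi_1*chi_5, chi_1> = (1/8)[1*(2)*conj(1) + 1*(-2)*conj(1) + 2*(0)*conj(1) + 2*(0)*conj(1) + 2*(0)*conj(1)]
      = (1/8)[(2) + (-2) + (0) + (0) + (0)] = 0/8 = 0
  <chi_1*chi_5, chi_2> = (1/8)[1*(2)*conj(1) + 1*(-2)*conj(1) + 2*(0)*conj(1) + 2*(0)*conj(-1) + 2*(0)*conj(-1)]
      = (1/8)[(2) + (-2) + (0) + (0) + (0)] = 0/8 = 0
  <chi_1*chi_5, chi_3> = (1/8)[1*(2)*conj(1) + 1*(-2)*conj(1) + 2*(0)*conj(-1) + 2*(0)*conj(1) + 2*(0)*conj(-1)]
      = (1/8)[(2) + (-2) + (0) + (0) + (0)] = 0/8 = 0
  <chi_1*chi_5, chi_4> = (1/8)[1*(2)*conj(1) + 1*(-2)*conj(1) + 2*(0)*conj(-1) + 2*(0)*conj(-1) + 2*(0)*conj(1)]
      = (1/8)[(2) + (-2) + (0) + (0) + (0)] = 0/8 = 0
  <chi_1*chi_5, chi_5> = (1/8)[1*(2)*conj(2) + 1*(-2)*conj(-2) + 2*(0)*conj(0) + 2*(0)*conj(0) + 2*(0)*conj(0)]
      = (1/8)[(4) + (4) + (0) + (0) + (0)] = 8/8 = 1
Hence the multiplicities are chi_5: 1. Dimension check: dim(chi_1)*dim(chi_5) = 1*2 = 2 and sum (mult * dim) = 1*2 = 2.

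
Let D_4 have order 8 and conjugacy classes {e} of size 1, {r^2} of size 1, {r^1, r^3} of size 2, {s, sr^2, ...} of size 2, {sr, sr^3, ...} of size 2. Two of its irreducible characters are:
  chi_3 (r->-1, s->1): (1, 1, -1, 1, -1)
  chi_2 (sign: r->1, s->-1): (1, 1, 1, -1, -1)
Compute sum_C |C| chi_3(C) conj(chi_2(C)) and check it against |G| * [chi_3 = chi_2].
Sum = 0; so <chi_3, chi_2> = 0 (distinct irreducibles are orthogonal).

Argument: Compute term by term over conjugacy classes (|C| * chi_3(C) * conj(chi_2(C))):
  1*(1)*conj(1) + 1*(1)*conj(1) + 2*(-1)*conj(1) + 2*(1)*conj(-1) + 2*(-1)*conj(-1)
  = (1) + (1) + (-2) + (-2) + (2)
  = 0.
Dividing by |G| = 8 gives 0/8 = 0, matching the row-orthogonality relation <chi_3, chi_2> = [chi_3 = chi_2].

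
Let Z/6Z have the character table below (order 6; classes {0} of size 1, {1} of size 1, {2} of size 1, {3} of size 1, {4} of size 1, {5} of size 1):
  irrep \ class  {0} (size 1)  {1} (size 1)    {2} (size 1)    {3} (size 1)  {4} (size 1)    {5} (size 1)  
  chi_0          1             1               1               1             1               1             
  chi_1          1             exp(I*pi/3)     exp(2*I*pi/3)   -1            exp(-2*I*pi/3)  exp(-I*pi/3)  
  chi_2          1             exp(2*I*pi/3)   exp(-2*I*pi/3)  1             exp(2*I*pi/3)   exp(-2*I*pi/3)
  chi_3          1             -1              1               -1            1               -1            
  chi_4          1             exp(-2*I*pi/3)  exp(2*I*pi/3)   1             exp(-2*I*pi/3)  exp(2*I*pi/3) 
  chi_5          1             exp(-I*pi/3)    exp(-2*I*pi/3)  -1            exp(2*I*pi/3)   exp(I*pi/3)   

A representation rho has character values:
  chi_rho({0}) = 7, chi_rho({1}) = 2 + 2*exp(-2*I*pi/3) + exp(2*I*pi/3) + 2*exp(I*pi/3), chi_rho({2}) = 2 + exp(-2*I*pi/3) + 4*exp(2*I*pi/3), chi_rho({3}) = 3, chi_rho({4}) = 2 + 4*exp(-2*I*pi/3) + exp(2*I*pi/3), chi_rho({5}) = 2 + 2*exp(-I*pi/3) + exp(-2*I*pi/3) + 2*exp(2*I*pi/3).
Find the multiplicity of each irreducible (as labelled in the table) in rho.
Multiplicities: chi_0: 2, chi_1: 2, chi_2: 1, chi_3: 0, chi_4: 2, chi_5: 0.

Proof sketch: Use <chi_rho, chi> = (1/|G|) sum_C |C| * chi_rho(C) * conj(chi(C)) with |G| = 6 for each irreducible chi in the table:
  <chi_rho, chi_0> = (1/6)[1*(7)*conj(1) + 1*(2 + 2*exp(-2*I*pi/3) + exp(2*I*pi/3) + 2*exp(I*pi/3))*conj(1) + 1*(2 + exp(-2*I*pi/3) + 4*exp(2*I*pi/3))*conj(1) + 1*(3)*conj(1) + 1*(2 + 4*exp(-2*I*pi/3) + exp(2*I*pi/3))*conj(1) + 1*(2 + 2*exp(-I*pi/3) + exp(-2*I*pi/3) + 2*exp(2*I*pi/3))*conj(1)]
      = (1/6)[(7) + (2 + 2*exp(-2*I*pi/3) + exp(2*I*pi/3) + 2*exp(I*pi/3)) + (2 + exp(-2*I*pi/3) + 4*exp(2*I*pi/3)) + (3) + (2 + 4*exp(-2*I*pi/3) + exp(2*I*pi/3)) + (2 + 2*exp(-I*pi/3) + exp(-2*I*pi/3) + 2*exp(2*I*pi/3))] = 12/6 = 2
  <chi_rho, chi_1> = (1/6)[1*(7)*conj(1) + 1*(2 + 2*exp(-2*I*pi/3) + exp(2*I*pi/3) + 2*exp(I*pi/3))*conj(exp(I*pi/3)) + 1*(2 + exp(-2*I*pi/3) + 4*exp(2*I*pi/3))*conj(exp(2*I*pi/3)) + 1*(3)*conj(-1) + 1*(2 + 4*exp(-2*I*pi/3) + exp(2*I*pi/3))*conj(exp(-2*I*pi/3)) + 1*(2 + 2*exp(-I*pi/3) + exp(-2*I*pi/3) + 2*exp(2*I*pi/3))*conj(exp(-I*pi/3))]
      = (1/6)[(7) + (2*exp(-I*pi/3) + exp(I*pi/3)) + (4 + 2*exp(-2*I*pi/3) + exp(2*I*pi/3)) + (-3) + (4 + exp(-2*I*pi/3) + 2*exp(2*I*pi/3)) + (exp(-I*pi/3) + 2*exp(I*pi/3))] = 12/6 = 2
  <chi_rho, chi_2> = (1/6)[1*(7)*conj(1) + 1*(2 + 2*exp(-2*I*pi/3) + exp(2*I*pi/3) + 2*exp(I*pi/3))*conj(exp(2*I*pi/3)) + 1*(2 + exp(-2*I*pi/3) + 4*exp(2*I*pi/3))*conj(exp(-2*I*pi/3)) + 1*(3)*conj(1) + 1*(2 + 4*exp(-2*I*pi/3) + exp(2*I*pi/3))*conj(exp(2*I*pi/3)) + 1*(2 + 2*exp(-I*pi/3) + exp(-2*I*pi/3) + 2*exp(2*I*pi/3))*conj(exp(-2*I*pi/3))]
      = (1/6)[(7) + (1 + 2*exp(-2*I*pi/3) + 2*exp(-I*pi/3) + 2*exp(2*I*pi/3)) + (1 + 4*exp(-2*I*pi/3) + 2*exp(2*I*pi/3)) + (3) + (1 + 2*exp(-2*I*pi/3) + 4*exp(2*I*pi/3)) + (1 + 2*exp(-2*I*pi/3) + 2*exp(2*I*pi/3) + 2*exp(I*pi/3))] = 6/6 = 1
  <chi_rho, chi_3> = (1/6)[1*(7)*conj(1) + 1*(2 + 2*exp(-2*I*pi/3) + exp(2*I*pi/3) + 2*exp(I*pi/3))*conj(-1) + 1*(2 + exp(-2*I*pi/3) + 4*exp(2*I*pi/3))*conj(1) + 1*(3)*conj(-1) + 1*(2 + 4*exp(-2*I*pi/3) + exp(2*I*pi/3))*conj(1) + 1*(2 + 2*exp(-I*pi/3) + exp(-2*I*pi/3) + 2*exp(2*I*pi/3))*conj(-1)]
      = (1/6)[(7) + (-2 - 2*exp(I*pi/3) - exp(2*I*pi/3) - 2*exp(-2*I*pi/3)) + (2 + exp(-2*I*pi/3) + 4*exp(2*I*pi/3)) + (-3) + (2 + 4*exp(-2*I*pi/3) + exp(2*I*pi/3)) + (-2 - 2*exp(2*I*pi/3) - exp(-2*I*pi/3) - 2*exp(-I*pi/3))] = 0/6 = 0
  <chi_rho, chi_4> = (1/6)[1*(7)*conj(1) + 1*(2 + 2*exp(-2*I*pi/3) + exp(2*I*pi/3) + 2*exp(I*pi/3))*conj(exp(-2*I*pi/3)) + 1*(2 + exp(-2*I*pi/3) + 4*exp(2*I*pi/3))*conj(exp(2*I*pi/3)) + 1*(3)*conj(1) + 1*(2 + 4*exp(-2*I*pi/3) + exp(2*I*pi/3))*conj(exp(-2*I*pi/3)) + 1*(2 + 2*exp(-I*pi/3) + exp(-2*I*pi/3) + 2*exp(2*I*pi/3))*conj(exp(2*I*pi/3))]
      = (1/6)[(7) + (exp(-2*I*pi/3) + 2*exp(2*I*pi/3)) + (4 + 2*exp(-2*I*pi/3) + exp(2*I*pi/3)) + (3) + (4 + exp(-2*I*pi/3) + 2*exp(2*I*pi/3)) + (2*exp(-2*I*pi/3) + exp(2*I*pi/3))] = 12/6 = 2
  <chi_rho, chi_5> = (1/6)[1*(7)*conj(1) + 1*(2 + 2*exp(-2*I*pi/3) + exp(2*I*pi/3) + 2*exp(I*pi/3))*conj(exp(-I*pi/3)) + 1*(2 + exp(-2*I*pi/3) + 4*exp(2*I*pi/3))*conj(exp(-2*I*pi/3)) + 1*(3)*conj(-1) + 1*(2 + 4*exp(-2*I*pi/3) + exp(2*I*pi/3))*conj(exp(2*I*pi/3)) + 1*(2 + 2*exp(-I*pi/3) + exp(-2*I*pi/3) + 2*exp(2*I*pi/3))*conj(exp(I*pi/3))]
      = (1/6)[(7) + (-1 + 2*exp(-I*pi/3) + 2*exp(2*I*pi/3) + 2*exp(I*pi/3)) + (1 + 4*exp(-2*I*pi/3) + 2*exp(2*I*pi/3)) + (-3) + (1 + 2*exp(-2*I*pi/3) + 4*exp(2*I*pi/3)) + (-1 + 2*exp(-2*I*pi/3) + 2*exp(-I*pi/3) + 2*exp(I*pi/3))] = 0/6 = 0
(Exp terms are combined using exp(i*s)*conj(exp(i*t)) = exp(i*(s-t)), and sums of them are collapsed using the identity that for every m > 1 the m distinct m-th roots of unity sum to 0, e.g. 1 + exp(2*I*pi/3) + exp(-2*I*pi/3) = 0.)
Dimension check: dim(rho) = sum (mult * dim) = 2*1 + 2*1 + 1*1 + 0*1 + 2*1 + 0*1 = 7 = chi_rho(e) = 7.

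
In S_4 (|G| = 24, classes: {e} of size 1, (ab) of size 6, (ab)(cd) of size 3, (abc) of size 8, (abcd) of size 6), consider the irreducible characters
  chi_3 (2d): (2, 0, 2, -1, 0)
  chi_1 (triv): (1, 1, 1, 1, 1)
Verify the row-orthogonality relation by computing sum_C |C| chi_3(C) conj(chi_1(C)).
Sum = 0; so <chi_3, chi_1> = 0 (distinct irreducibles are orthogonal).

Working: Compute term by term over conjugacy classes (|C| * chi_3(C) * conj(chi_1(C))):
  1*(2)*conj(1) + 6*(0)*conj(1) + 3*(2)*conj(1) + 8*(-1)*conj(1) + 6*(0)*conj(1)
  = (2) + (0) + (6) + (-8) + (0)
  = 0.
Dividing by |G| = 24 gives 0/24 = 0, matching the row-orthogonality relation <chi_3, chi_1> = [chi_3 = chi_1].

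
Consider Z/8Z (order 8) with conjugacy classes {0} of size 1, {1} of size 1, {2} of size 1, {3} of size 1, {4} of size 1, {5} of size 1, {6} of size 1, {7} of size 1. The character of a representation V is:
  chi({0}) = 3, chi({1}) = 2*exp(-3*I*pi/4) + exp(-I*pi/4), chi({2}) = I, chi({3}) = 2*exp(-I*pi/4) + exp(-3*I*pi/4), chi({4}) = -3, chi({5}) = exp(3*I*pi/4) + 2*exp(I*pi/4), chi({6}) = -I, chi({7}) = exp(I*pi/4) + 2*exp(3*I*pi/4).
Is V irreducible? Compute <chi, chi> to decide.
Not irreducible (reducible): <chi, chi> = 5 > 1.

Explanation: <chi, chi> = (1/|G|) sum_C |C| * |chi(C)|^2 = (1/8)[1*|3|^2 + 1*|2*exp(-3*I*pi/4) + exp(-I*pi/4)|^2 + 1*|I|^2 + 1*|2*exp(-I*pi/4) + exp(-3*I*pi/4)|^2 + 1*|-3|^2 + 1*|exp(3*I*pi/4) + 2*exp(I*pi/4)|^2 + 1*|-I|^2 + 1*|exp(I*pi/4) + 2*exp(3*I*pi/4)|^2]
  = (1/8)[(9) + (5) + (1) + (5) + (9) + (5) + (1) + (5)] = 40/8 = 5.
(Exp terms are combined using exp(i*s)*conj(exp(i*t)) = exp(i*(s-t)), and sums of them are collapsed using the identity that for every m > 1 the m distinct m-th roots of unity sum to 0, e.g. 1 + exp(2*I*pi/3) + exp(-2*I*pi/3) = 0.)
A character is irreducible iff <chi, chi> = 1, so this representation is reducible.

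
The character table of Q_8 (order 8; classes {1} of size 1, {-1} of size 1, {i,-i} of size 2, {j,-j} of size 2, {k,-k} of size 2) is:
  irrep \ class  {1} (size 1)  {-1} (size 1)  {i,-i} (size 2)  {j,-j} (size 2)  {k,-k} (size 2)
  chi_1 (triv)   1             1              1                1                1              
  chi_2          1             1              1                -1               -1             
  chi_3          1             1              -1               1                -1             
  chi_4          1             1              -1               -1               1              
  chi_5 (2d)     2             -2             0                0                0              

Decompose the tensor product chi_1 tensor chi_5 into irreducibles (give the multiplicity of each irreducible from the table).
chi_1 tensor chi_5 = chi_5 (all other irreducibles have multiplicity 0).

Argument: The character of a tensor product is the pointwise product (chi_1 * chi_5)(C) = chi_1(C) * chi_5(C):
  {1}: (1)*(2), {-1}: (1)*(-2), {i,-i}: (1)*(0), {j,-j}: (1)*(0), {k,-k}: (1)*(0)
so (chi_1 * chi_5) takes values
  {1} -> 2, {-1} -> -2, {i,-i} -> 0, {j,-j} -> 0, {k,-k} -> 0.
Now take the inner product of this character with each irreducible chi from the table, <chi_1*chi_5, chi> = (1/8) sum_C |C| (chi_1*chi_5)(C) conj(chi(C)):
  <chi_1*chi_5, chi_1> = (1/8)[1*(2)*conj(1) + 1*(-2)*conj(1) + 2*(0)*conj(1) + 2*(0)*conj(1) + 2*(0)*conj(1)]
      = (1/8)[(2) + (-2) + (0) + (0) + (0)] = 0/8 = 0
  <chi_1*chi_5, chi_2> = (1/8)[1*(2)*conj(1) + 1*(-2)*conj(1) + 2*(0)*conj(1) + 2*(0)*conj(-1) + 2*(0)*conj(-1)]
      = (1/8)[(2) + (-2) + (0) + (0) + (0)] = 0/8 = 0
  <chi_1*chi_5, chi_3> = (1/8)[1*(2)*conj(1) + 1*(-2)*conj(1) + 2*(0)*conj(-1) + 2*(0)*conj(1) + 2*(0)*conj(-1)]
      = (1/8)[(2) + (-2) + (0) + (0) + (0)] = 0/8 = 0
  <chi_1*chi_5, chi_4> = (1/8)[1*(2)*conj(1) + 1*(-2)*conj(1) + 2*(0)*conj(-1) + 2*(0)*conj(-1) + 2*(0)*conj(1)]
      = (1/8)[(2) + (-2) + (0) + (0) + (0)] = 0/8 = 0
  <chi_1*chi_5, chi_5> = (1/8)[1*(2)*conj(2) + 1*(-2)*conj(-2) + 2*(0)*conj(0) + 2*(0)*conj(0) + 2*(0)*conj(0)]
      = (1/8)[(4) + (4) + (0) + (0) + (0)] = 8/8 = 1
Hence the multiplicities are chi_5: 1. Dimension check: dim(chi_1)*dim(chi_5) = 1*2 = 2 and sum (mult * dim) = 1*2 = 2.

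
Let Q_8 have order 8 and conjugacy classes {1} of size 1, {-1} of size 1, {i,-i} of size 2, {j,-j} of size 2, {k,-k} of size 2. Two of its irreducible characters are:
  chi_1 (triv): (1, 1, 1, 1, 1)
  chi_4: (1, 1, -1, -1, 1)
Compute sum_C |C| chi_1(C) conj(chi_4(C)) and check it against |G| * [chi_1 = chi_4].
Sum = 0; so <chi_1, chi_4> = 0 (distinct irreducibles are orthogonal).

Why: Compute term by term over conjugacy classes (|C| * chi_1(C) * conj(chi_4(C))):
  1*(1)*conj(1) + 1*(1)*conj(1) + 2*(1)*conj(-1) + 2*(1)*conj(-1) + 2*(1)*conj(1)
  = (1) + (1) + (-2) + (-2) + (2)
  = 0.
Dividing by |G| = 8 gives 0/8 = 0, matching the row-orthogonality relation <chi_1, chi_4> = [chi_1 = chi_4].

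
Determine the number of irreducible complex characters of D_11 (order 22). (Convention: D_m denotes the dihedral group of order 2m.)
7

Why: The number of irreducible complex representations of a finite group equals its number of conjugacy classes. D_11 has 7 conjugacy classes ((n+3)/2 for n odd), so D_11 (order 22) has exactly 7 irreducible complex representations.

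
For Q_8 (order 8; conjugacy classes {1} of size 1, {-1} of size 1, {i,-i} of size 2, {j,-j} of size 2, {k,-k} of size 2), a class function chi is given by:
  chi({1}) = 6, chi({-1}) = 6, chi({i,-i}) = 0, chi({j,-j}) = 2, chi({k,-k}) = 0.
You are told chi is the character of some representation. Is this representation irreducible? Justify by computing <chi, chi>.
Not irreducible (reducible): <chi, chi> = 10 > 1.

Details: <chi, chi> = (1/|G|) sum_C |C| * |chi(C)|^2 = (1/8)[1*|6|^2 + 1*|6|^2 + 2*|0|^2 + 2*|2|^2 + 2*|0|^2]
  = (1/8)[(36) + (36) + (0) + (8) + (0)] = 80/8 = 10.
A character is irreducible iff <chi, chi> = 1, so this representation is reducible.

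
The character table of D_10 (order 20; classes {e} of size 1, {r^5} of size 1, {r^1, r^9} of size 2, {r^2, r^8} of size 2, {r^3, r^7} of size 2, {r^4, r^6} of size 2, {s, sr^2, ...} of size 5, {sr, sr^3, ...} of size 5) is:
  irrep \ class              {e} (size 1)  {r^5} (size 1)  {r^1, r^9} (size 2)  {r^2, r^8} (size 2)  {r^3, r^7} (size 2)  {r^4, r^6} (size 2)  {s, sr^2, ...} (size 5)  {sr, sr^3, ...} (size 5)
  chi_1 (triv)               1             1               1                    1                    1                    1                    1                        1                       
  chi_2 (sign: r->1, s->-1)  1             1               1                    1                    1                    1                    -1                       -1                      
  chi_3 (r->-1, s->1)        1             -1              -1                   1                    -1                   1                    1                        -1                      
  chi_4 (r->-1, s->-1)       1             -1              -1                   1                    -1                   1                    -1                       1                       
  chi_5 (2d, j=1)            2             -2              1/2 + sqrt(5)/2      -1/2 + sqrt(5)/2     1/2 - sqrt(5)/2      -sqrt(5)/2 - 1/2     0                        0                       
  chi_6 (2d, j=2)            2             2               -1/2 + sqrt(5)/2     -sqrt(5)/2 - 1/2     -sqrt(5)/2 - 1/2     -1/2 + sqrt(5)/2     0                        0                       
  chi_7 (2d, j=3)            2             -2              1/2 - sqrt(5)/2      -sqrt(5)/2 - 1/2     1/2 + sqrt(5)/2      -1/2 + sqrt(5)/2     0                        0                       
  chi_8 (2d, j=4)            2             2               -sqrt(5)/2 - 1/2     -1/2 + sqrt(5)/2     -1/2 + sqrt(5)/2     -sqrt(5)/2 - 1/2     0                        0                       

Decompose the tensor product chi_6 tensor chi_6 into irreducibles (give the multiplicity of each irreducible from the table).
chi_6 tensor chi_6 = chi_1 + chi_2 + chi_8 (all other irreducibles have multiplicity 0).

The character of a tensor product is the pointwise product (chi_6 * chi_6)(C) = chi_6(C) * chi_6(C):
  {e}: (2)*(2), {r^5}: (2)*(2), {r^1, r^9}: (-1/2 + sqrt(5)/2)*(-1/2 + sqrt(5)/2), {r^2, r^8}: (-sqrt(5)/2 - 1/2)*(-sqrt(5)/2 - 1/2), {r^3, r^7}: (-sqrt(5)/2 - 1/2)*(-sqrt(5)/2 - 1/2), {r^4, r^6}: (-1/2 + sqrt(5)/2)*(-1/2 + sqrt(5)/2), {s, sr^2, ...}: (0)*(0), {sr, sr^3, ...}: (0)*(0)
so (chi_6 * chi_6) takes values
  {e} -> 4, {r^5} -> 4, {r^1, r^9} -> 3/2 - sqrt(5)/2, {r^2, r^8} -> sqrt(5)/2 + 3/2, {r^3, r^7} -> sqrt(5)/2 + 3/2, {r^4, r^6} -> 3/2 - sqrt(5)/2, {s, sr^2, ...} -> 0, {sr, sr^3, ...} -> 0.
Now take the inner product of this character with each irreducible chi from the table, <chi_6*chi_6, chi> = (1/20) sum_C |C| (chi_6*chi_6)(C) conj(chi(C)):
  <chi_6*chi_6, chi_1> = (1/20)[1*(4)*conj(1) + 1*(4)*conj(1) + 2*(3/2 - sqrt(5)/2)*conj(1) + 2*(sqrt(5)/2 + 3/2)*conj(1) + 2*(sqrt(5)/2 + 3/2)*conj(1) + 2*(3/2 - sqrt(5)/2)*conj(1) + 5*(0)*conj(1) + 5*(0)*conj(1)]
      = (1/20)[(4) + (4) + (3 - sqrt(5)) + (sqrt(5) + 3) + (sqrt(5) + 3) + (3 - sqrt(5)) + (0) + (0)] = 20/20 = 1
  <chi_6*chi_6, chi_2> = (1/20)[1*(4)*conj(1) + 1*(4)*conj(1) + 2*(3/2 - sqrt(5)/2)*conj(1) + 2*(sqrt(5)/2 + 3/2)*conj(1) + 2*(sqrt(5)/2 + 3/2)*conj(1) + 2*(3/2 - sqrt(5)/2)*conj(1) + 5*(0)*conj(-1) + 5*(0)*conj(-1)]
      = (1/20)[(4) + (4) + (3 - sqrt(5)) + (sqrt(5) + 3) + (sqrt(5) + 3) + (3 - sqrt(5)) + (0) + (0)] = 20/20 = 1
  <chi_6*chi_6, chi_3> = (1/20)[1*(4)*conj(1) + 1*(4)*conj(-1) + 2*(3/2 - sqrt(5)/2)*conj(-1) + 2*(sqrt(5)/2 + 3/2)*conj(1) + 2*(sqrt(5)/2 + 3/2)*conj(-1) + 2*(3/2 - sqrt(5)/2)*conj(1) + 5*(0)*conj(1) + 5*(0)*conj(-1)]
      = (1/20)[(4) + (-4) + (-3 + sqrt(5)) + (sqrt(5) + 3) + (-3 - sqrt(5)) + (3 - sqrt(5)) + (0) + (0)] = 0/20 = 0
  <chi_6*chi_6, chi_4> = (1/20)[1*(4)*conj(1) + 1*(4)*conj(-1) + 2*(3/2 - sqrt(5)/2)*conj(-1) + 2*(sqrt(5)/2 + 3/2)*conj(1) + 2*(sqrt(5)/2 + 3/2)*conj(-1) + 2*(3/2 - sqrt(5)/2)*conj(1) + 5*(0)*conj(-1) + 5*(0)*conj(1)]
      = (1/20)[(4) + (-4) + (-3 + sqrt(5)) + (sqrt(5) + 3) + (-3 - sqrt(5)) + (3 - sqrt(5)) + (0) + (0)] = 0/20 = 0
  <chi_6*chi_6, chi_5> = (1/20)[1*(4)*conj(2) + 1*(4)*conj(-2) + 2*(3/2 - sqrt(5)/2)*conj(1/2 + sqrt(5)/2) + 2*(sqrt(5)/2 + 3/2)*conj(-1/2 + sqrt(5)/2) + 2*(sqrt(5)/2 + 3/2)*conj(1/2 - sqrt(5)/2) + 2*(3/2 - sqrt(5)/2)*conj(-sqrt(5)/2 - 1/2) + 5*(0)*conj(0) + 5*(0)*conj(0)]
      = (1/20)[(8) + (-8) + (-1 + sqrt(5)) + (1 + sqrt(5)) + (-sqrt(5) - 1) + (1 - sqrt(5)) + (0) + (0)] = 0/20 = 0
  <chi_6*chi_6, chi_6> = (1/20)[1*(4)*conj(2) + 1*(4)*conj(2) + 2*(3/2 - sqrt(5)/2)*conj(-1/2 + sqrt(5)/2) + 2*(sqrt(5)/2 + 3/2)*conj(-sqrt(5)/2 - 1/2) + 2*(sqrt(5)/2 + 3/2)*conj(-sqrt(5)/2 - 1/2) + 2*(3/2 - sqrt(5)/2)*conj(-1/2 + sqrt(5)/2) + 5*(0)*conj(0) + 5*(0)*conj(0)]
      = (1/20)[(8) + (8) + (-4 + 2*sqrt(5)) + (-2*sqrt(5) - 4) + (-2*sqrt(5) - 4) + (-4 + 2*sqrt(5)) + (0) + (0)] = 0/20 = 0
  <chi_6*chi_6, chi_7> = (1/20)[1*(4)*conj(2) + 1*(4)*conj(-2) + 2*(3/2 - sqrt(5)/2)*conj(1/2 - sqrt(5)/2) + 2*(sqrt(5)/2 + 3/2)*conj(-sqrt(5)/2 - 1/2) + 2*(sqrt(5)/2 + 3/2)*conj(1/2 + sqrt(5)/2) + 2*(3/2 - sqrt(5)/2)*conj(-1/2 + sqrt(5)/2) + 5*(0)*conj(0) + 5*(0)*conj(0)]
      = (1/20)[(8) + (-8) + (4 - 2*sqrt(5)) + (-2*sqrt(5) - 4) + (4 + 2*sqrt(5)) + (-4 + 2*sqrt(5)) + (0) + (0)] = 0/20 = 0
  <chi_6*chi_6, chi_8> = (1/20)[1*(4)*conj(2) + 1*(4)*conj(2) + 2*(3/2 - sqrt(5)/2)*conj(-sqrt(5)/2 - 1/2) + 2*(sqrt(5)/2 + 3/2)*conj(-1/2 + sqrt(5)/2) + 2*(sqrt(5)/2 + 3/2)*conj(-1/2 + sqrt(5)/2) + 2*(3/2 - sqrt(5)/2)*conj(-sqrt(5)/2 - 1/2) + 5*(0)*conj(0) + 5*(0)*conj(0)]
      = (1/20)[(8) + (8) + (1 - sqrt(5)) + (1 + sqrt(5)) + (1 + sqrt(5)) + (1 - sqrt(5)) + (0) + (0)] = 20/20 = 1
Hence the multiplicities are chi_1: 1, chi_2: 1, chi_8: 1. Dimension check: dim(chi_6)*dim(chi_6) = 2*2 = 4 and sum (mult * dim) = 1*1 + 1*1 + 1*2 = 4.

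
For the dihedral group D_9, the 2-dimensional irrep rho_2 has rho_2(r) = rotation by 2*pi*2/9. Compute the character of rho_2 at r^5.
chi_{rho_2}(r^5) = 2*cos(2*pi*2*5/9) = 2*cos(20*pi/9)

Derivation: rho_2(r^5) is rotation by angle 2*pi*2*5/9, whose trace is 2*cos(2*pi*2*5/9) = 2*cos(20*pi/9).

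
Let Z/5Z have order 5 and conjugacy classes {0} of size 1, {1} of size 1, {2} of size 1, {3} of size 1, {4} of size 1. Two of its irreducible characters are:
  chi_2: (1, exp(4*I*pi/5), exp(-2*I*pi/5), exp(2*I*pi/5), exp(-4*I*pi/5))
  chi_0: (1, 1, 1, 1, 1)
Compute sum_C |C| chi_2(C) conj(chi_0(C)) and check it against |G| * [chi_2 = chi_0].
Sum = 0; so <chi_2, chi_0> = 0 (distinct irreducibles are orthogonal).

Explanation: Compute term by term over conjugacy classes (|C| * chi_2(C) * conj(chi_0(C))):
  1*(1)*conj(1) + 1*(exp(4*I*pi/5))*conj(1) + 1*(exp(-2*I*pi/5))*conj(1) + 1*(exp(2*I*pi/5))*conj(1) + 1*(exp(-4*I*pi/5))*conj(1)
  = (1) + (exp(4*I*pi/5)) + (exp(-2*I*pi/5)) + (exp(2*I*pi/5)) + (exp(-4*I*pi/5))
  = 0.
(Exp terms are combined using exp(i*s)*conj(exp(i*t)) = exp(i*(s-t)), and sums of them are collapsed using the identity that for every m > 1 the m distinct m-th roots of unity sum to 0, e.g. 1 + exp(2*I*pi/3) + exp(-2*I*pi/3) = 0.)
Dividing by |G| = 5 gives 0/5 = 0, matching the row-orthogonality relation <chi_2, chi_0> = [chi_2 = chi_0].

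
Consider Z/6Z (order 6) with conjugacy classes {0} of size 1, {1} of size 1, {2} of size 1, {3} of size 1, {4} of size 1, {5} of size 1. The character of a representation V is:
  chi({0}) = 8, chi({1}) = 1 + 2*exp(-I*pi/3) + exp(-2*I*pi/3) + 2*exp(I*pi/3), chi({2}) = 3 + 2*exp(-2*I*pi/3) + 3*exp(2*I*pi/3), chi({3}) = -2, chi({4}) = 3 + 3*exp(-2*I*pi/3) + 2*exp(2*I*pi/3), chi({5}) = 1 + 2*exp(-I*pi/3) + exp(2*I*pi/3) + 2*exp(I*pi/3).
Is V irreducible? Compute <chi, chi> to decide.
Not irreducible (reducible): <chi, chi> = 14 > 1.

Reasoning: <chi, chi> = (1/|G|) sum_C |C| * |chi(C)|^2 = (1/6)[1*|8|^2 + 1*|1 + 2*exp(-I*pi/3) + exp(-2*I*pi/3) + 2*exp(I*pi/3)|^2 + 1*|3 + 2*exp(-2*I*pi/3) + 3*exp(2*I*pi/3)|^2 + 1*|-2|^2 + 1*|3 + 3*exp(-2*I*pi/3) + 2*exp(2*I*pi/3)|^2 + 1*|1 + 2*exp(-I*pi/3) + exp(2*I*pi/3) + 2*exp(I*pi/3)|^2]
  = (1/6)[(64) + (7) + (1) + (4) + (1) + (7)] = 84/6 = 14.
(Exp terms are combined using exp(i*s)*conj(exp(i*t)) = exp(i*(s-t)), and sums of them are collapsed using the identity that for every m > 1 the m distinct m-th roots of unity sum to 0, e.g. 1 + exp(2*I*pi/3) + exp(-2*I*pi/3) = 0.)
A character is irreducible iff <chi, chi> = 1, so this representation is reducible.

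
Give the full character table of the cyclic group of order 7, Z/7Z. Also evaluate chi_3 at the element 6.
Character table of Z/7Z (irreps indexed chi_0,...,chi_6 with chi_k(m) = zeta_7^(k*m), zeta_7 = exp(2*pi*i/7)):
  irrep \ class  {0} (size 1)  {1} (size 1)    {2} (size 1)    {3} (size 1)    {4} (size 1)    {5} (size 1)    {6} (size 1)  
  chi_0          1             1               1               1               1               1               1             
  chi_1          1             exp(2*I*pi/7)   exp(4*I*pi/7)   exp(6*I*pi/7)   exp(-6*I*pi/7)  exp(-4*I*pi/7)  exp(-2*I*pi/7)
  chi_2          1             exp(4*I*pi/7)   exp(-6*I*pi/7)  exp(-2*I*pi/7)  exp(2*I*pi/7)   exp(6*I*pi/7)   exp(-4*I*pi/7)
  chi_3          1             exp(6*I*pi/7)   exp(-2*I*pi/7)  exp(4*I*pi/7)   exp(-4*I*pi/7)  exp(2*I*pi/7)   exp(-6*I*pi/7)
  chi_4          1             exp(-6*I*pi/7)  exp(2*I*pi/7)   exp(-4*I*pi/7)  exp(4*I*pi/7)   exp(-2*I*pi/7)  exp(6*I*pi/7) 
  chi_5          1             exp(-4*I*pi/7)  exp(6*I*pi/7)   exp(2*I*pi/7)   exp(-2*I*pi/7)  exp(-6*I*pi/7)  exp(4*I*pi/7) 
  chi_6          1             exp(-2*I*pi/7)  exp(-4*I*pi/7)  exp(-6*I*pi/7)  exp(6*I*pi/7)   exp(4*I*pi/7)   exp(2*I*pi/7) 

Spot check: chi_3(6) = zeta_7^(3*6) = zeta_7^18 = exp(-6*I*pi/7).

Details: Z/7Z is abelian, so all 7 irreducible complex representations are 1-dimensional. They are given by chi_k(m) = zeta_7^(k*m) for k = 0,...,6. Row orthogonality: sum_m chi_k(m) conj(chi_l(m)) = 7 * [k = l].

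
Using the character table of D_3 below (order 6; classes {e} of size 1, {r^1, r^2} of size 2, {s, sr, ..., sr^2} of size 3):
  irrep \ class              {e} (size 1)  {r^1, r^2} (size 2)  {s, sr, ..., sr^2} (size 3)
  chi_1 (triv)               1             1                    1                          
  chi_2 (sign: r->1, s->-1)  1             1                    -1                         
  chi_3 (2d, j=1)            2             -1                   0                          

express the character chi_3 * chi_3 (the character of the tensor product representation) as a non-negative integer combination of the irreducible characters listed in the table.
chi_3 tensor chi_3 = chi_1 + chi_2 + chi_3 (all other irreducibles have multiplicity 0).

The character of a tensor product is the pointwise product (chi_3 * chi_3)(C) = chi_3(C) * chi_3(C):
  {e}: (2)*(2), {r^1, r^2}: (-1)*(-1), {s, sr, ..., sr^2}: (0)*(0)
so (chi_3 * chi_3) takes values
  {e} -> 4, {r^1, r^2} -> 1, {s, sr, ..., sr^2} -> 0.
Now take the inner product of this character with each irreducible chi from the table, <chi_3*chi_3, chi> = (1/6) sum_C |C| (chi_3*chi_3)(C) conj(chi(C)):
  <chi_3*chi_3, chi_1> = (1/6)[1*(4)*conj(1) + 2*(1)*conj(1) + 3*(0)*conj(1)]
      = (1/6)[(4) + (2) + (0)] = 6/6 = 1
  <chi_3*chi_3, chi_2> = (1/6)[1*(4)*conj(1) + 2*(1)*conj(1) + 3*(0)*conj(-1)]
      = (1/6)[(4) + (2) + (0)] = 6/6 = 1
  <chi_3*chi_3, chi_3> = (1/6)[1*(4)*conj(2) + 2*(1)*conj(-1) + 3*(0)*conj(0)]
      = (1/6)[(8) + (-2) + (0)] = 6/6 = 1
Hence the multiplicities are chi_1: 1, chi_2: 1, chi_3: 1. Dimension check: dim(chi_3)*dim(chi_3) = 2*2 = 4 and sum (mult * dim) = 1*1 + 1*1 + 1*2 = 4.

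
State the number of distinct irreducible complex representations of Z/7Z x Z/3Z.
21

Details: The number of irreducible complex representations of a finite group equals its number of conjugacy classes. Z/7Z x Z/3Z is abelian of order 21, so every element is its own conjugacy class: 21 classes, so Z/7Z x Z/3Z (order 21) has exactly 21 irreducible complex representations.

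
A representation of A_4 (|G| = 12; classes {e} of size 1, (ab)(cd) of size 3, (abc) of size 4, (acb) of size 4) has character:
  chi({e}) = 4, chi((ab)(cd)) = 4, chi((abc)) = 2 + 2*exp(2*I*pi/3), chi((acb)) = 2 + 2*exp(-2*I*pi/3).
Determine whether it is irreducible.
Not irreducible (reducible): <chi, chi> = 8 > 1.

Details: <chi, chi> = (1/|G|) sum_C |C| * |chi(C)|^2 = (1/12)[1*|4|^2 + 3*|4|^2 + 4*|2 + 2*exp(2*I*pi/3)|^2 + 4*|2 + 2*exp(-2*I*pi/3)|^2]
  = (1/12)[(16) + (48) + (16) + (16)] = 96/12 = 8.
(Exp terms are combined using exp(i*s)*conj(exp(i*t)) = exp(i*(s-t)), and sums of them are collapsed using the identity that for every m > 1 the m distinct m-th roots of unity sum to 0, e.g. 1 + exp(2*I*pi/3) + exp(-2*I*pi/3) = 0.)
A character is irreducible iff <chi, chi> = 1, so this representation is reducible.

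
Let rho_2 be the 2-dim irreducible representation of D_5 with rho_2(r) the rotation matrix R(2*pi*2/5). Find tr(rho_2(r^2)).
chi_{rho_2}(r^2) = 2*cos(2*pi*2*2/5) = -1/2 + sqrt(5)/2

Justification: rho_2(r^2) is rotation by angle 2*pi*2*2/5, whose trace is 2*cos(2*pi*2*2/5) = -1/2 + sqrt(5)/2.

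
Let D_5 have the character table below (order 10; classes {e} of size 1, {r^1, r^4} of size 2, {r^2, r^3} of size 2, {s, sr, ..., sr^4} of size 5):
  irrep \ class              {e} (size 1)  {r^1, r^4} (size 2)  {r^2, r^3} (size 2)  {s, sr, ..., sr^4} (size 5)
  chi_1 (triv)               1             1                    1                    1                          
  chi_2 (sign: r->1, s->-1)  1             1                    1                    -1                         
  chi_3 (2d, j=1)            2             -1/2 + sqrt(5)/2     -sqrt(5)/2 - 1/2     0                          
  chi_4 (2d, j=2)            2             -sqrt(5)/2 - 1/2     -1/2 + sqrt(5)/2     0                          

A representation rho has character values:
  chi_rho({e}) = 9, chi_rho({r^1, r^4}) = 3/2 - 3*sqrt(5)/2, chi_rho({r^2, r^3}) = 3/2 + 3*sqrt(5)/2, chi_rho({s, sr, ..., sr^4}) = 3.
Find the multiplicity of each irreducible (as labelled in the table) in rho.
Multiplicities: chi_1: 3, chi_2: 0, chi_3: 0, chi_4: 3.

Argument: Use <chi_rho, chi> = (1/|G|) sum_C |C| * chi_rho(C) * conj(chi(C)) with |G| = 10 for each irreducible chi in the table:
  <chi_rho, chi_1> = (1/10)[1*(9)*conj(1) + 2*(3/2 - 3*sqrt(5)/2)*conj(1) + 2*(3/2 + 3*sqrt(5)/2)*conj(1) + 5*(3)*conj(1)]
      = (1/10)[(9) + (3 - 3*sqrt(5)) + (3 + 3*sqrt(5)) + (15)] = 30/10 = 3
  <chi_rho, chi_2> = (1/10)[1*(9)*conj(1) + 2*(3/2 - 3*sqrt(5)/2)*conj(1) + 2*(3/2 + 3*sqrt(5)/2)*conj(1) + 5*(3)*conj(-1)]
      = (1/10)[(9) + (3 - 3*sqrt(5)) + (3 + 3*sqrt(5)) + (-15)] = 0/10 = 0
  <chi_rho, chi_3> = (1/10)[1*(9)*conj(2) + 2*(3/2 - 3*sqrt(5)/2)*conj(-1/2 + sqrt(5)/2) + 2*(3/2 + 3*sqrt(5)/2)*conj(-sqrt(5)/2 - 1/2) + 5*(3)*conj(0)]
      = (1/10)[(18) + (-9 + 3*sqrt(5)) + (-9 - 3*sqrt(5)) + (0)] = 0/10 = 0
  <chi_rho, chi_4> = (1/10)[1*(9)*conj(2) + 2*(3/2 - 3*sqrt(5)/2)*conj(-sqrt(5)/2 - 1/2) + 2*(3/2 + 3*sqrt(5)/2)*conj(-1/2 + sqrt(5)/2) + 5*(3)*conj(0)]
      = (1/10)[(18) + (6) + (6) + (0)] = 30/10 = 3
Dimension check: dim(rho) = sum (mult * dim) = 3*1 + 0*1 + 0*2 + 3*2 = 9 = chi_rho(e) = 9.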